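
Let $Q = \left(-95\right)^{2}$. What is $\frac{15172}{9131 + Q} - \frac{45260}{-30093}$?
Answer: $\frac{106525963}{45530709} \approx 2.3396$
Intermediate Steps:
$Q = 9025$
$\frac{15172}{9131 + Q} - \frac{45260}{-30093} = \frac{15172}{9131 + 9025} - \frac{45260}{-30093} = \frac{15172}{18156} - - \frac{45260}{30093} = 15172 \cdot \frac{1}{18156} + \frac{45260}{30093} = \frac{3793}{4539} + \frac{45260}{30093} = \frac{106525963}{45530709}$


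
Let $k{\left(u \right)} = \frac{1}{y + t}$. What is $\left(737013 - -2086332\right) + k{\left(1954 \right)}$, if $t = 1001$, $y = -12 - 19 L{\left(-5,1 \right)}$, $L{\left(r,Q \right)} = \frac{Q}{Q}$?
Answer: $\frac{2738644651}{970} \approx 2.8233 \cdot 10^{6}$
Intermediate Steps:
$L{\left(r,Q \right)} = 1$
$y = -31$ ($y = -12 - 19 = -31$)
$k{\left(u \right)} = \frac{1}{970}$ ($k{\left(u \right)} = \frac{1}{-31 + 1001} = \frac{1}{970}$)
$\left(737013 - -2086332\right) + k{\left(1954 \right)} = \left(737013 - -2086332\right) + \frac{1}{970} = \left(737013 + 2086332\right) + \frac{1}{970} = 2823345 + \frac{1}{970} = \frac{2738644651}{970}$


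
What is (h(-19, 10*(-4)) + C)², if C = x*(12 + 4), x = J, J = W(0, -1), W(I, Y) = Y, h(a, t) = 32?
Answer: 256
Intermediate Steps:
J = -1
x = -1
C = -16 (C = -(12 + 4) = -1*16 = -16)
(h(-19, 10*(-4)) + C)² = (32 - 16)² = 16² = 256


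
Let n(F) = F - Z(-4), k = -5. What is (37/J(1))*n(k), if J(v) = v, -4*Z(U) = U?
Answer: -222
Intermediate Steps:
Z(U) = -U/4
n(F) = -1 + F (n(F) = F - (-1)*(-4)/4 = F - 1*1 = F - 1 = -1 + F)
(37/J(1))*n(k) = (37/1)*(-1 - 5) = (37*1)*(-6) = 37*(-6) = -222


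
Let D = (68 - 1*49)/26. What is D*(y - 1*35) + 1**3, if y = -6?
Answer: -753/26 ≈ -28.962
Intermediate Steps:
D = 19/26 (D = (68 - 49)*(1/26) = 19*(1/26) = 19/26 ≈ 0.73077)
D*(y - 1*35) + 1**3 = 19*(-6 - 1*35)/26 + 1**3 = 19*(-6 - 35)/26 + 1 = (19/26)*(-41) + 1 = -779/26 + 1 = -753/26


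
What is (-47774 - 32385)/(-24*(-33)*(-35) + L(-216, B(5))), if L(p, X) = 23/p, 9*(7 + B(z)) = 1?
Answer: 17314344/5987543 ≈ 2.8917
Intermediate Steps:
B(z) = -62/9 (B(z) = -7 + (⅑)*1 = -7 + ⅑ = -62/9)
(-47774 - 32385)/(-24*(-33)*(-35) + L(-216, B(5))) = (-47774 - 32385)/(-24*(-33)*(-35) + 23/(-216)) = -80159/(792*(-35) + 23*(-1/216)) = -80159/(-27720 - 23/216) = -80159/(-5987543/216) = -80159*(-216/5987543) = 17314344/5987543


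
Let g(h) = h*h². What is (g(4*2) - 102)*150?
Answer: 61500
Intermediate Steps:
g(h) = h³
(g(4*2) - 102)*150 = ((4*2)³ - 102)*150 = (8³ - 102)*150 = (512 - 102)*150 = 410*150 = 61500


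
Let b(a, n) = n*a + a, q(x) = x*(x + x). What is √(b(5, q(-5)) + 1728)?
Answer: √1983 ≈ 44.531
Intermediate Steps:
q(x) = 2*x² (q(x) = x*(2*x) = 2*x²)
b(a, n) = a + a*n (b(a, n) = a*n + a = a + a*n)
√(b(5, q(-5)) + 1728) = √(5*(1 + 2*(-5)²) + 1728) = √(5*(1 + 2*25) + 1728) = √(5*(1 + 50) + 1728) = √(5*51 + 1728) = √(255 + 1728) = √1983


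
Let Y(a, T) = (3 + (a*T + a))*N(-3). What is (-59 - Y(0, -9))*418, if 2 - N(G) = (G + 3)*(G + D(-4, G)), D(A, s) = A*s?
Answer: -27170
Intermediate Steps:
N(G) = 2 + 3*G*(3 + G) (N(G) = 2 - (G + 3)*(G - 4*G) = 2 - (3 + G)*(-3*G) = 2 - (-3)*G*(3 + G) = 2 + 3*G*(3 + G))
Y(a, T) = 6 + 2*a + 2*T*a (Y(a, T) = (3 + (a*T + a))*(2 + 3*(-3)² + 9*(-3)) = (3 + (T*a + a))*(2 + 3*9 - 27) = (3 + (a + T*a))*(2 + 27 - 27) = (3 + a + T*a)*2 = 6 + 2*a + 2*T*a)
(-59 - Y(0, -9))*418 = (-59 - (6 + 2*0 + 2*(-9)*0))*418 = (-59 - (6 + 0 + 0))*418 = (-59 - 1*6)*418 = (-59 - 6)*418 = -65*418 = -27170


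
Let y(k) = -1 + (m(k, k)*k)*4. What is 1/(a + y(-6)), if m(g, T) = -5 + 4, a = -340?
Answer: -1/317 ≈ -0.0031546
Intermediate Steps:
m(g, T) = -1
y(k) = -1 - 4*k (y(k) = -1 - k*4 = -1 - 4*k)
1/(a + y(-6)) = 1/(-340 + (-1 - 4*(-6))) = 1/(-340 + (-1 + 24)) = 1/(-340 + 23) = 1/(-317) = -1/317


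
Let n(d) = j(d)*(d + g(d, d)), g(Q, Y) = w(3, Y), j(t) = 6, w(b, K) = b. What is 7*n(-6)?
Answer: -126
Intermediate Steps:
g(Q, Y) = 3
n(d) = 18 + 6*d (n(d) = 6*(d + 3) = 6*(3 + d) = 18 + 6*d)
7*n(-6) = 7*(18 + 6*(-6)) = 7*(18 - 36) = 7*(-18) = -126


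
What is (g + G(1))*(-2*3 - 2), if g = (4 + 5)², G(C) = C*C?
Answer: -656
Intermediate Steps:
G(C) = C²
g = 81 (g = 9² = 81)
(g + G(1))*(-2*3 - 2) = (81 + 1²)*(-2*3 - 2) = (81 + 1)*(-6 - 2) = 82*(-8) = -656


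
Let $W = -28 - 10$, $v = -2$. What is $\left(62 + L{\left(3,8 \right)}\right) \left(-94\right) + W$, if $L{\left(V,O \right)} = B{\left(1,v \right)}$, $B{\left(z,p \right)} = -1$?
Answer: $-5772$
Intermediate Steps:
$L{\left(V,O \right)} = -1$
$W = -38$ ($W = -28 - 10 = -38$)
$\left(62 + L{\left(3,8 \right)}\right) \left(-94\right) + W = \left(62 - 1\right) \left(-94\right) - 38 = 61 \left(-94\right) - 38 = -5734 - 38 = -5772$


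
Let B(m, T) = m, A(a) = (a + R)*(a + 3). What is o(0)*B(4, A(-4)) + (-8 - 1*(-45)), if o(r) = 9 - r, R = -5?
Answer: 73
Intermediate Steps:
A(a) = (-5 + a)*(3 + a) (A(a) = (a - 5)*(a + 3) = (-5 + a)*(3 + a))
o(0)*B(4, A(-4)) + (-8 - 1*(-45)) = (9 - 1*0)*4 + (-8 - 1*(-45)) = (9 + 0)*4 + (-8 + 45) = 9*4 + 37 = 36 + 37 = 73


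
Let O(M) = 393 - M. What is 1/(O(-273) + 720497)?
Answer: 1/721163 ≈ 1.3866e-6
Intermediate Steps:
1/(O(-273) + 720497) = 1/((393 - 1*(-273)) + 720497) = 1/((393 + 273) + 720497) = 1/(666 + 720497) = 1/721163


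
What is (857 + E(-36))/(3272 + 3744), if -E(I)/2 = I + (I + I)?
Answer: 1073/7016 ≈ 0.15294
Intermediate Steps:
E(I) = -6*I (E(I) = -2*(I + (I + I)) = -2*(I + 2*I) = -6*I)
(857 + E(-36))/(3272 + 3744) = (857 - 6*(-36))/(3272 + 3744) = (857 + 216)/7016 = 1073*(1/7016) = 1073/7016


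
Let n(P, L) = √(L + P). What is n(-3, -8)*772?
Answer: 772*I*√11 ≈ 2560.4*I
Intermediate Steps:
n(-3, -8)*772 = √(-8 - 3)*772 = √(-11)*772 = (I*√11)*772 = 772*I*√11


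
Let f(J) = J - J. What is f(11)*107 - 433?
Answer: -433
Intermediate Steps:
f(J) = 0
f(11)*107 - 433 = 0*107 - 433 = 0 - 433 = -433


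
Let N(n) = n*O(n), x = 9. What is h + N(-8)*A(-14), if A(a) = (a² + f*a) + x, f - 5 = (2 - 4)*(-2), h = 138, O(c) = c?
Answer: 5194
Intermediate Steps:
f = 9 (f = 5 + (2 - 4)*(-2) = 5 - 2*(-2) = 5 + 4 = 9)
N(n) = n² (N(n) = n*n = n²)
A(a) = 9 + a² + 9*a (A(a) = (a² + 9*a) + 9 = 9 + a² + 9*a)
h + N(-8)*A(-14) = 138 + (-8)²*(9 + (-14)² + 9*(-14)) = 138 + 64*(9 + 196 - 126) = 138 + 64*79 = 138 + 5056 = 5194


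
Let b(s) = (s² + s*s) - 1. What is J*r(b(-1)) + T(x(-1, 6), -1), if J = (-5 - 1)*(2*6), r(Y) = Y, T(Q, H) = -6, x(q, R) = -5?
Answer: -78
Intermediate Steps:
b(s) = -1 + 2*s² (b(s) = (s² + s²) - 1 = 2*s² - 1 = -1 + 2*s²)
J = -72 (J = -6*12 = -72)
J*r(b(-1)) + T(x(-1, 6), -1) = -72*(-1 + 2*(-1)²) - 6 = -72*(-1 + 2*1) - 6 = -72*(-1 + 2) - 6 = -72*1 - 6 = -72 - 6 = -78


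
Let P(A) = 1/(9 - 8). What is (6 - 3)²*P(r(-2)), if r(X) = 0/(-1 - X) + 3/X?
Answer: 9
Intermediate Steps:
r(X) = 3/X (r(X) = 0 + 3/X = 3/X)
P(A) = 1 (P(A) = 1/1 = 1)
(6 - 3)²*P(r(-2)) = (6 - 3)²*1 = 3²*1 = 9*1 = 9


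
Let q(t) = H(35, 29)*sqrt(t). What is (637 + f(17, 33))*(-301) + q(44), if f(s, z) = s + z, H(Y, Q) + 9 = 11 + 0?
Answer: -206787 + 4*sqrt(11) ≈ -2.0677e+5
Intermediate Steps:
H(Y, Q) = 2 (H(Y, Q) = -9 + (11 + 0) = -9 + 11 = 2)
q(t) = 2*sqrt(t)
(637 + f(17, 33))*(-301) + q(44) = (637 + (17 + 33))*(-301) + 2*sqrt(44) = (637 + 50)*(-301) + 2*(2*sqrt(11)) = 687*(-301) + 4*sqrt(11) = -206787 + 4*sqrt(11)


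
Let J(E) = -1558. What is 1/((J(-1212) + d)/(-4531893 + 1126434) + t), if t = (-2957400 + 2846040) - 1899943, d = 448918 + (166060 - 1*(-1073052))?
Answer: -3405459/6849411589549 ≈ -4.9719e-7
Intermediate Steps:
d = 1688030 (d = 448918 + (166060 + 1073052) = 448918 + 1239112 = 1688030)
t = -2011303 (t = -111360 - 1899943 = -2011303)
1/((J(-1212) + d)/(-4531893 + 1126434) + t) = 1/((-1558 + 1688030)/(-4531893 + 1126434) - 2011303) = 1/(1686472/(-3405459) - 2011303) = 1/(1686472*(-1/3405459) - 2011303) = 1/(-1686472/3405459 - 2011303) = 1/(-6849411589549/3405459) = -3405459/6849411589549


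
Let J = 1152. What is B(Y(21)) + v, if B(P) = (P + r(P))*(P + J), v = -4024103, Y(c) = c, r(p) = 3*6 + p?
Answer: -3953723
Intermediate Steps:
r(p) = 18 + p
B(P) = (18 + 2*P)*(1152 + P) (B(P) = (P + (18 + P))*(P + 1152) = (18 + 2*P)*(1152 + P))
B(Y(21)) + v = (20736 + 2*21² + 2322*21) - 4024103 = (20736 + 2*441 + 48762) - 4024103 = (20736 + 882 + 48762) - 4024103 = 70380 - 4024103 = -3953723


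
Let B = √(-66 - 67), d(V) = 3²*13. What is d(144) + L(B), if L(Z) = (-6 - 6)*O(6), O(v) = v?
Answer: 45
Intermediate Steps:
d(V) = 117 (d(V) = 9*13 = 117)
B = I*√133 (B = √(-133) = I*√133 ≈ 11.533*I)
L(Z) = -72 (L(Z) = (-6 - 6)*6 = -12*6 = -72)
d(144) + L(B) = 117 - 72 = 45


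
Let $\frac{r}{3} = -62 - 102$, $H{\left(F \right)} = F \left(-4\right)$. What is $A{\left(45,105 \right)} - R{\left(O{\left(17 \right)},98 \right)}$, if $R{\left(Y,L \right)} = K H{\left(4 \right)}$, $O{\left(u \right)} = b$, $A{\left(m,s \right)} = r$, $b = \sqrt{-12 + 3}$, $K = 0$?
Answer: $-492$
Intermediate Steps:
$H{\left(F \right)} = - 4 F$
$b = 3 i$ ($b = \sqrt{-9} = 3 i \approx 3.0 i$)
$r = -492$ ($r = 3 \left(-62 - 102\right) = 3 \left(-164\right) = -492$)
$A{\left(m,s \right)} = -492$
$O{\left(u \right)} = 3 i$
$R{\left(Y,L \right)} = 0$ ($R{\left(Y,L \right)} = 0 \left(\left(-4\right) 4\right) = 0 \left(-16\right) = 0$)
$A{\left(45,105 \right)} - R{\left(O{\left(17 \right)},98 \right)} = -492 - 0 = -492 + 0 = -492$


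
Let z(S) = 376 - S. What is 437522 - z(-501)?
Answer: 436645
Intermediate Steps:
437522 - z(-501) = 437522 - (376 - 1*(-501)) = 437522 - (376 + 501) = 437522 - 1*877 = 437522 - 877 = 436645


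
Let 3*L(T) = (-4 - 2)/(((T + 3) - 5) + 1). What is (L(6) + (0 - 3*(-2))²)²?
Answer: 31684/25 ≈ 1267.4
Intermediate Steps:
L(T) = -2/(-1 + T) (L(T) = ((-4 - 2)/(((T + 3) - 5) + 1))/3 = (-6/(((3 + T) - 5) + 1))/3 = (-6/((-2 + T) + 1))/3 = (-6/(-1 + T))/3 = -2/(-1 + T))
(L(6) + (0 - 3*(-2))²)² = (-2/(-1 + 6) + (0 - 3*(-2))²)² = (-2/5 + (0 + 6)²)² = (-2*⅕ + 6²)² = (-⅖ + 36)² = (178/5)² = 31684/25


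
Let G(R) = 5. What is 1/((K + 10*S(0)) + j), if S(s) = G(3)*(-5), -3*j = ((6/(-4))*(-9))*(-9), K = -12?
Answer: -2/443 ≈ -0.0045147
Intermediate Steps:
j = 81/2 (j = -(6/(-4))*(-9)*(-9)/3 = -(6*(-¼))*(-9)*(-9)/3 = -(-3/2*(-9))*(-9)/3 = -9*(-9)/2 = -⅓*(-243/2) = 81/2 ≈ 40.500)
S(s) = -25 (S(s) = 5*(-5) = -25)
1/((K + 10*S(0)) + j) = 1/((-12 + 10*(-25)) + 81/2) = 1/((-12 - 250) + 81/2) = 1/(-262 + 81/2) = 1/(-443/2) = -2/443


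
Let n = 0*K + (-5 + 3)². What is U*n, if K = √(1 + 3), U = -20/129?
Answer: -80/129 ≈ -0.62016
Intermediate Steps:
U = -20/129 (U = -20*1/129 = -20/129 ≈ -0.15504)
K = 2 (K = √4 = 2)
n = 4 (n = 0*2 + (-5 + 3)² = 0 + (-2)² = 0 + 4 = 4)
U*n = -20/129*4 = -80/129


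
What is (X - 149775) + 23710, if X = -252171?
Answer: -378236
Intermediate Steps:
(X - 149775) + 23710 = (-252171 - 149775) + 23710 = -401946 + 23710 = -378236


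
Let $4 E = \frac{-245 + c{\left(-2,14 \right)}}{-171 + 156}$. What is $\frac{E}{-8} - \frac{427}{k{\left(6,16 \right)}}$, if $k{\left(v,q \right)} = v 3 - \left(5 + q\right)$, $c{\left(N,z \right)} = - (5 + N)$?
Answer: $\frac{8509}{60} \approx 141.82$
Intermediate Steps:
$c{\left(N,z \right)} = -5 - N$
$k{\left(v,q \right)} = -5 - q + 3 v$ ($k{\left(v,q \right)} = 3 v - \left(5 + q\right) = -5 - q + 3 v$)
$E = \frac{62}{15}$ ($E = \frac{\left(-245 - 3\right) \frac{1}{-171 + 156}}{4} = \frac{\left(-245 + \left(-5 + 2\right)\right) \frac{1}{-15}}{4} = \frac{\left(-245 - 3\right) \left(- \frac{1}{15}\right)}{4} = \frac{\left(-248\right) \left(- \frac{1}{15}\right)}{4} = \frac{1}{4} \cdot \frac{248}{15} = \frac{62}{15} \approx 4.1333$)
$\frac{E}{-8} - \frac{427}{k{\left(6,16 \right)}} = \frac{62}{15 \left(-8\right)} - \frac{427}{-5 - 16 + 3 \cdot 6} = \frac{62}{15} \left(- \frac{1}{8}\right) - \frac{427}{-5 - 16 + 18} = - \frac{31}{60} - \frac{427}{-3} = - \frac{31}{60} - - \frac{427}{3} = - \frac{31}{60} + \frac{427}{3} = \frac{8509}{60}$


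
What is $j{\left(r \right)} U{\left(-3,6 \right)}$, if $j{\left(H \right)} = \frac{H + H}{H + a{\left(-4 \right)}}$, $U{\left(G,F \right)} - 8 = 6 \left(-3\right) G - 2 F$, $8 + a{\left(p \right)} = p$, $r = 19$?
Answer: $\frac{1900}{7} \approx 271.43$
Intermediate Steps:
$a{\left(p \right)} = -8 + p$
$U{\left(G,F \right)} = 8 - 18 G - 2 F$ ($U{\left(G,F \right)} = 8 - \left(2 F - 6 \left(-3\right) G\right) = 8 - \left(2 F + 18 G\right) = 8 - 18 G - 2 F$)
$j{\left(H \right)} = \frac{2 H}{-12 + H}$ ($j{\left(H \right)} = \frac{H + H}{H - 12} = \frac{2 H}{H - 12} = \frac{2 H}{-12 + H}$)
$j{\left(r \right)} U{\left(-3,6 \right)} = 2 \cdot 19 \frac{1}{-12 + 19} \left(8 - -54 - 12\right) = 2 \cdot 19 \cdot \frac{1}{7} \left(8 + 54 - 12\right) = 2 \cdot 19 \cdot \frac{1}{7} \cdot 50 = \frac{38}{7} \cdot 50 = \frac{1900}{7}$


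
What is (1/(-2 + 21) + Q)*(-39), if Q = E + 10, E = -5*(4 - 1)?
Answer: 3666/19 ≈ 192.95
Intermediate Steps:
E = -15 (E = -5*3 = -15)
Q = -5 (Q = -15 + 10 = -5)
(1/(-2 + 21) + Q)*(-39) = (1/(-2 + 21) - 5)*(-39) = (1/19 - 5)*(-39) = -94/19*(-39) = 3666/19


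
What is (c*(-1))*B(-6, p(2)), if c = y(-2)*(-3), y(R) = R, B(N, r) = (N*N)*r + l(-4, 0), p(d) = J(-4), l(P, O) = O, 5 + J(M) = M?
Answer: 1944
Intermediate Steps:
J(M) = -5 + M
p(d) = -9 (p(d) = -5 - 4 = -9)
B(N, r) = r*N² (B(N, r) = (N*N)*r + 0 = N²*r + 0 = r*N² + 0 = r*N²)
c = 6 (c = -2*(-3) = 6)
(c*(-1))*B(-6, p(2)) = (6*(-1))*(-9*(-6)²) = -(-54)*36 = -6*(-324) = 1944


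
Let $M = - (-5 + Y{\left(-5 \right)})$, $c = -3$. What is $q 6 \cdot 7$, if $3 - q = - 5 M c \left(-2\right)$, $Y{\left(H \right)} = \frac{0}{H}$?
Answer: $6426$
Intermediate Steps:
$Y{\left(H \right)} = 0$
$M = 5$ ($M = - (-5 + 0) = \left(-1\right) \left(-5\right) = 5$)
$q = 153$ ($q = 3 - - 5 \cdot 5 \left(-3\right) \left(-2\right) = 3 - \left(-5\right) \left(-15\right) \left(-2\right) = 3 - 75 \left(-2\right) = 3 - -150 = 3 + 150 = 153$)
$q 6 \cdot 7 = 153 \cdot 6 \cdot 7 = 918 \cdot 7 = 6426$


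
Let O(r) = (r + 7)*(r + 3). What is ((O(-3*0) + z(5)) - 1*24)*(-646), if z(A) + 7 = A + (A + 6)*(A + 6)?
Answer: -74936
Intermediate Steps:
z(A) = -7 + A + (6 + A)² (z(A) = -7 + (A + (A + 6)*(A + 6)) = -7 + (A + (6 + A)*(6 + A)) = -7 + (A + (6 + A)²) = -7 + A + (6 + A)²)
O(r) = (3 + r)*(7 + r) (O(r) = (7 + r)*(3 + r) = (3 + r)*(7 + r))
((O(-3*0) + z(5)) - 1*24)*(-646) = (((21 + (-3*0)² + 10*(-3*0)) + (-7 + 5 + (6 + 5)²)) - 1*24)*(-646) = (((21 + 0² + 10*0) + (-7 + 5 + 11²)) - 24)*(-646) = (((21 + 0 + 0) + (-7 + 5 + 121)) - 24)*(-646) = ((21 + 119) - 24)*(-646) = (140 - 24)*(-646) = 116*(-646) = -74936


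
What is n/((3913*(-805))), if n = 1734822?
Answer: -1734822/3149965 ≈ -0.55074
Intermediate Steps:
n/((3913*(-805))) = 1734822/((3913*(-805))) = 1734822/(-3149965) = 1734822*(-1/3149965) = -1734822/3149965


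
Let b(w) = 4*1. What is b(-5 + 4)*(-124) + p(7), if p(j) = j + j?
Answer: -482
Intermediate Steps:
p(j) = 2*j
b(w) = 4
b(-5 + 4)*(-124) + p(7) = 4*(-124) + 2*7 = -496 + 14 = -482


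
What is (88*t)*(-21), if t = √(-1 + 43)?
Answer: -1848*√42 ≈ -11976.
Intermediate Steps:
t = √42 ≈ 6.4807
(88*t)*(-21) = (88*√42)*(-21) = -1848*√42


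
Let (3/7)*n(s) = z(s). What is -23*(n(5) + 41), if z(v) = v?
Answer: -3634/3 ≈ -1211.3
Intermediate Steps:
n(s) = 7*s/3
-23*(n(5) + 41) = -23*((7/3)*5 + 41) = -23*(35/3 + 41) = -23*158/3 = -3634/3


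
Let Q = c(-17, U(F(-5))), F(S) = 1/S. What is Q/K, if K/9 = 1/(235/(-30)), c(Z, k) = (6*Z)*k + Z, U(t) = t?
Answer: -799/270 ≈ -2.9593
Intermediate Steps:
c(Z, k) = Z + 6*Z*k (c(Z, k) = 6*Z*k + Z = Z + 6*Z*k)
Q = 17/5 (Q = -17*(1 + 6/(-5)) = -17*(1 + 6*(-1/5)) = -17*(1 - 6/5) = -17*(-1/5) = 17/5 ≈ 3.4000)
K = -54/47 (K = 9/((235/(-30))) = 9/((235*(-1/30))) = 9/(-47/6) = 9*(-6/47) = -54/47 ≈ -1.1489)
Q/K = 17/(5*(-54/47)) = (17/5)*(-47/54) = -799/270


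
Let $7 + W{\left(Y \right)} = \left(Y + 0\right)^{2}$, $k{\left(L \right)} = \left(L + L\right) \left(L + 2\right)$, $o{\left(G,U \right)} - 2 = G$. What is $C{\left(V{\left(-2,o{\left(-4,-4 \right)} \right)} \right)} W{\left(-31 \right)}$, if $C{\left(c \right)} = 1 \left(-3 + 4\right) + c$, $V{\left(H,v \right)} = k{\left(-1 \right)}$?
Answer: $-954$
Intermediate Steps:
$o{\left(G,U \right)} = 2 + G$
$k{\left(L \right)} = 2 L \left(2 + L\right)$
$W{\left(Y \right)} = -7 + Y^{2}$ ($W{\left(Y \right)} = -7 + \left(Y + 0\right)^{2} = -7 + Y^{2}$)
$V{\left(H,v \right)} = -2$ ($V{\left(H,v \right)} = 2 \left(-1\right) \left(2 - 1\right) = 2 \left(-1\right) 1 = -2$)
$C{\left(c \right)} = 1 + c$ ($C{\left(c \right)} = 1 \cdot 1 + c = 1 + c$)
$C{\left(V{\left(-2,o{\left(-4,-4 \right)} \right)} \right)} W{\left(-31 \right)} = \left(1 - 2\right) \left(-7 + \left(-31\right)^{2}\right) = - (-7 + 961) = \left(-1\right) 954 = -954$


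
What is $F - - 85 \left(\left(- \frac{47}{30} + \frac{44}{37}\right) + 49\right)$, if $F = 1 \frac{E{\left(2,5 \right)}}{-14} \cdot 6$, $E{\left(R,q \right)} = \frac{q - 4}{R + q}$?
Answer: $\frac{44957177}{10878} \approx 4132.9$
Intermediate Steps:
$E{\left(R,q \right)} = \frac{-4 + q}{R + q}$
$F = - \frac{3}{49}$ ($F = 1 \frac{\frac{1}{2 + 5} \left(-4 + 5\right)}{-14} \cdot 6 = 1 \cdot \frac{1}{7} \cdot 1 \left(- \frac{1}{14}\right) 6 = 1 \cdot \frac{1}{7} \left(- \frac{1}{14}\right) 6 = 1 \left(- \frac{1}{98}\right) 6 = \left(- \frac{1}{98}\right) 6 = - \frac{3}{49} \approx -0.061224$)
$F - - 85 \left(\left(- \frac{47}{30} + \frac{44}{37}\right) + 49\right) = - \frac{3}{49} - - 85 \left(\left(- \frac{47}{30} + \frac{44}{37}\right) + 49\right) = - \frac{3}{49} - - 85 \left(- \frac{419}{1110} + 49\right) = - \frac{3}{49} - \left(-85\right) \frac{53971}{1110} = - \frac{3}{49} - - \frac{917507}{222} = - \frac{3}{49} + \frac{917507}{222} = \frac{44957177}{10878}$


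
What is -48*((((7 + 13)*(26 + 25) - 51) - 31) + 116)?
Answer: -50592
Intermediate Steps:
-48*((((7 + 13)*(26 + 25) - 51) - 31) + 116) = -48*(((20*51 - 51) - 31) + 116) = -48*(((1020 - 51) - 31) + 116) = -48*((969 - 31) + 116) = -48*(938 + 116) = -48*1054 = -50592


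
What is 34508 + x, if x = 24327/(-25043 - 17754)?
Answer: 1476814549/42797 ≈ 34507.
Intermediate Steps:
x = -24327/42797 (x = 24327/(-42797) = 24327*(-1/42797) = -24327/42797 ≈ -0.56843)
34508 + x = 34508 - 24327/42797 = 1476814549/42797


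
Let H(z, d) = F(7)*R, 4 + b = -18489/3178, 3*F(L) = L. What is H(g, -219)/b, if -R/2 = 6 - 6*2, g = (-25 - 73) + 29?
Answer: -88984/31201 ≈ -2.8520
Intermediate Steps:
F(L) = L/3
b = -31201/3178 (b = -4 - 18489/3178 = -31201/3178 ≈ -9.8178)
g = -69 (g = -98 + 29 = -69)
R = 12 (R = -2*(6 - 6*2) = -2*(6 - 1*12) = -2*(6 - 12) = -2*(-6) = 12)
H(z, d) = 28 (H(z, d) = ((⅓)*7)*12 = (7/3)*12 = 28)
H(g, -219)/b = 28/(-31201/3178) = 28*(-3178/31201) = -88984/31201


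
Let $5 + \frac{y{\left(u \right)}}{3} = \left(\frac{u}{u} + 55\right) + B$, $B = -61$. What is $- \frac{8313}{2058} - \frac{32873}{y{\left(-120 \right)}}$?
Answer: $\frac{5616937}{5145} \approx 1091.7$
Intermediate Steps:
$y{\left(u \right)} = -30$ ($y{\left(u \right)} = -15 + 3 \left(\left(\frac{u}{u} + 55\right) - 61\right) = -15 + 3 \left(\left(1 + 55\right) - 61\right) = -15 + 3 \left(56 - 61\right) = -15 + 3 \left(-5\right) = -15 - 15 = -30$)
$- \frac{8313}{2058} - \frac{32873}{y{\left(-120 \right)}} = - \frac{8313}{2058} - \frac{32873}{-30} = \left(-8313\right) \frac{1}{2058} - - \frac{32873}{30} = - \frac{2771}{686} + \frac{32873}{30} = \frac{5616937}{5145}$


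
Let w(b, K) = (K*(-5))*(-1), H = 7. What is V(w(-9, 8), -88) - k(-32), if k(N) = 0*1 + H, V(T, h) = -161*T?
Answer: -6447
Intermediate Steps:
w(b, K) = 5*K (w(b, K) = -5*K*(-1) = 5*K)
k(N) = 7 (k(N) = 0*1 + 7 = 0 + 7 = 7)
V(w(-9, 8), -88) - k(-32) = -805*8 - 1*7 = -161*40 - 7 = -6440 - 7 = -6447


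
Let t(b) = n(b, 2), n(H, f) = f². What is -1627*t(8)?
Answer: -6508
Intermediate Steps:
t(b) = 4 (t(b) = 2² = 4)
-1627*t(8) = -1627*4 = -6508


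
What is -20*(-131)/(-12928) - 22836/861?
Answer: -24789969/927584 ≈ -26.725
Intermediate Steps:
-20*(-131)/(-12928) - 22836/861 = 2620*(-1/12928) - 22836*1/861 = -655/3232 - 7612/287 = -24789969/927584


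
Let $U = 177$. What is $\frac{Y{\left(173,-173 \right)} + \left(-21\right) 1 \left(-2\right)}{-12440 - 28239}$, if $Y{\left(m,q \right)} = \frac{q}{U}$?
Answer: $- \frac{7261}{7200183} \approx -0.0010084$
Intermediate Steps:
$Y{\left(m,q \right)} = \frac{q}{177}$
$\frac{Y{\left(173,-173 \right)} + \left(-21\right) 1 \left(-2\right)}{-12440 - 28239} = \frac{\frac{1}{177} \left(-173\right) + \left(-21\right) 1 \left(-2\right)}{-12440 - 28239} = \frac{- \frac{173}{177} - -42}{-40679} = \left(- \frac{173}{177} + 42\right) \left(- \frac{1}{40679}\right) = \frac{7261}{177} \left(- \frac{1}{40679}\right) = - \frac{7261}{7200183}$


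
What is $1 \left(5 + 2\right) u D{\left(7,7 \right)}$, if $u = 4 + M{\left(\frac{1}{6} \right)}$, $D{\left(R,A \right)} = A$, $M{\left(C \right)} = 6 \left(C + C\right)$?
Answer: $294$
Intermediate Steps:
$M{\left(C \right)} = 12 C$ ($M{\left(C \right)} = 6 \cdot 2 C = 12 C$)
$u = 6$ ($u = 4 + \frac{12}{6} = 4 + 12 \cdot \frac{1}{6} = 4 + 2 = 6$)
$1 \left(5 + 2\right) u D{\left(7,7 \right)} = 1 \left(5 + 2\right) 6 \cdot 7 = 1 \cdot 7 \cdot 6 \cdot 7 = 7 \cdot 6 \cdot 7 = 42 \cdot 7 = 294$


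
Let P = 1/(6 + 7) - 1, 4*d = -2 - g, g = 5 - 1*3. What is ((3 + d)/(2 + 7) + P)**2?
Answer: 6724/13689 ≈ 0.49120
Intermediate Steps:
g = 2 (g = 5 - 3 = 2)
d = -1 (d = (-2 - 1*2)/4 = (-2 - 2)/4 = (1/4)*(-4) = -1)
P = -12/13 (P = 1/13 - 1 = -12/13 ≈ -0.92308)
((3 + d)/(2 + 7) + P)**2 = ((3 - 1)/(2 + 7) - 12/13)**2 = (2/9 - 12/13)**2 = (-82/117)**2 = 6724/13689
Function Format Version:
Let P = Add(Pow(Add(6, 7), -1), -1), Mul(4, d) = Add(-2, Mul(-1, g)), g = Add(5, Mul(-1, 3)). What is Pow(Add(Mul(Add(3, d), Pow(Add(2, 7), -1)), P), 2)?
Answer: Rational(6724, 13689) ≈ 0.49120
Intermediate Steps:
g = 2 (g = Add(5, -3) = 2)
d = -1 (d = Mul(Rational(1, 4), Add(-2, Mul(-1, 2))) = Mul(Rational(1, 4), Add(-2, -2)) = Mul(Rational(1, 4), -4) = -1)
P = Rational(-12, 13) (P = Add(Pow(13, -1), -1) = Add(Rational(1, 13), -1) = Rational(-12, 13) ≈ -0.92308)
Pow(Add(Mul(Add(3, d), Pow(Add(2, 7), -1)), P), 2) = Pow(Add(Mul(Add(3, -1), Pow(Add(2, 7), -1)), Rational(-12, 13)), 2) = Pow(Add(Mul(2, Pow(9, -1)), Rational(-12, 13)), 2) = Pow(Add(Mul(2, Rational(1, 9)), Rational(-12, 13)), 2) = Pow(Add(Rational(2, 9), Rational(-12, 13)), 2) = Pow(Rational(-82, 117), 2) = Rational(6724, 13689)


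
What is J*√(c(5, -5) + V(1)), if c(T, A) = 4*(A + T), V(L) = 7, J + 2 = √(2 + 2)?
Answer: 0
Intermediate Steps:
J = 0 (J = -2 + √(2 + 2) = -2 + √4 = -2 + 2 = 0)
c(T, A) = 4*A + 4*T
J*√(c(5, -5) + V(1)) = 0*√((4*(-5) + 4*5) + 7) = 0*√((-20 + 20) + 7) = 0*√(0 + 7) = 0*√7 = 0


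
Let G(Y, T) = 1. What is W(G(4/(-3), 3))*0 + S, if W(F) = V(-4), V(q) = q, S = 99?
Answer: 99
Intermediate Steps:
W(F) = -4
W(G(4/(-3), 3))*0 + S = -4*0 + 99 = 0 + 99 = 99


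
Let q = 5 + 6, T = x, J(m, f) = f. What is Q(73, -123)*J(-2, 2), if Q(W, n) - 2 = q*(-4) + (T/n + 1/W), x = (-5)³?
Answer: -735740/8979 ≈ -81.940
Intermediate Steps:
x = -125
T = -125
q = 11
Q(W, n) = -42 + 1/W - 125/n (Q(W, n) = 2 + (11*(-4) + (-125/n + 1/W)) = 2 + (-44 + (-125/n + 1/W)) = 2 + (-44 + (1/W - 125/n)) = 2 + (-44 + 1/W - 125/n) = -42 + 1/W - 125/n)
Q(73, -123)*J(-2, 2) = (-42 + 1/73 - 125/(-123))*2 = (-42 + 1/73 - 125*(-1/123))*2 = (-42 + 1/73 + 125/123)*2 = -367870/8979*2 = -735740/8979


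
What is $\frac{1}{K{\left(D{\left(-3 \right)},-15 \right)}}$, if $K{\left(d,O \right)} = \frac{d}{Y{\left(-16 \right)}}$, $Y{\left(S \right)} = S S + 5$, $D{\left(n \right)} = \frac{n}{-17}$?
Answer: $1479$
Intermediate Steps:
$D{\left(n \right)} = - \frac{n}{17}$ ($D{\left(n \right)} = n \left(- \frac{1}{17}\right) = - \frac{n}{17}$)
$Y{\left(S \right)} = 5 + S^{2}$ ($Y{\left(S \right)} = S^{2} + 5 = 5 + S^{2}$)
$K{\left(d,O \right)} = \frac{d}{261}$ ($K{\left(d,O \right)} = \frac{d}{5 + \left(-16\right)^{2}} = \frac{d}{5 + 256} = \frac{d}{261}$)
$\frac{1}{K{\left(D{\left(-3 \right)},-15 \right)}} = \frac{1}{\frac{1}{261} \left(\left(- \frac{1}{17}\right) \left(-3\right)\right)} = \frac{1}{\frac{1}{261} \cdot \frac{3}{17}} = \frac{1}{\frac{1}{1479}} = 1479$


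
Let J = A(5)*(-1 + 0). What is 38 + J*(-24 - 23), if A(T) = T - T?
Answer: 38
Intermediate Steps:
A(T) = 0
J = 0 (J = 0*(-1 + 0) = 0*(-1) = 0)
38 + J*(-24 - 23) = 38 + 0*(-24 - 23) = 38 + 0*(-47) = 38 + 0 = 38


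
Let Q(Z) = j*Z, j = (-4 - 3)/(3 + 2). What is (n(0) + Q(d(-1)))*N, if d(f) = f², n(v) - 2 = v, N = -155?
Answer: -93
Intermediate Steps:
n(v) = 2 + v
j = -7/5 ≈ -1.4000
Q(Z) = -7*Z/5
(n(0) + Q(d(-1)))*N = ((2 + 0) - 7/5*(-1)²)*(-155) = (2 - 7/5*1)*(-155) = (2 - 7/5)*(-155) = (⅗)*(-155) = -93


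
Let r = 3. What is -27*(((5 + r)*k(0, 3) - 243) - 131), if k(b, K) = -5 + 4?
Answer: 10314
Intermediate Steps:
k(b, K) = -1
-27*(((5 + r)*k(0, 3) - 243) - 131) = -27*(((5 + 3)*(-1) - 243) - 131) = -27*((8*(-1) - 243) - 131) = -27*((-8 - 243) - 131) = -27*(-251 - 131) = -27*(-382) = 10314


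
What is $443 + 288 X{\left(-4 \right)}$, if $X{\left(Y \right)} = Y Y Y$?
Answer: $-17989$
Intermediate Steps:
$X{\left(Y \right)} = Y^{3}$ ($X{\left(Y \right)} = Y^{2} Y = Y^{3}$)
$443 + 288 X{\left(-4 \right)} = 443 + 288 \left(-4\right)^{3} = 443 + 288 \left(-64\right) = 443 - 18432 = -17989$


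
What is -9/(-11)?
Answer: 9/11 ≈ 0.81818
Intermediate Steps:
-9/(-11) = -1/11*(-9) = 9/11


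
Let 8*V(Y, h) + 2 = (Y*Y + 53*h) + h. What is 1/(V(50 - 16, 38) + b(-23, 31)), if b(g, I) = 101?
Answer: 4/2007 ≈ 0.0019930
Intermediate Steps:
V(Y, h) = -¼ + Y²/8 + 27*h/4 (V(Y, h) = -¼ + ((Y*Y + 53*h) + h)/8 = -¼ + ((Y² + 53*h) + h)/8 = -¼ + (Y² + 54*h)/8 = -¼ + (Y²/8 + 27*h/4) = -¼ + Y²/8 + 27*h/4)
1/(V(50 - 16, 38) + b(-23, 31)) = 1/((-¼ + (50 - 16)²/8 + (27/4)*38) + 101) = 1/((-¼ + (⅛)*34² + 513/2) + 101) = 1/((-¼ + (⅛)*1156 + 513/2) + 101) = 1/((-¼ + 289/2 + 513/2) + 101) = 1/(1603/4 + 101) = 1/(2007/4) = 4/2007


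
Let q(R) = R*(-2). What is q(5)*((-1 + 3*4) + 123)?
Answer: -1340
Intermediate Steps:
q(R) = -2*R
q(5)*((-1 + 3*4) + 123) = (-2*5)*((-1 + 3*4) + 123) = -10*((-1 + 12) + 123) = -10*(11 + 123) = -10*134 = -1340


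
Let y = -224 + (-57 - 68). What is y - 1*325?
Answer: -674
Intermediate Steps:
y = -349 (y = -224 - 125 = -349)
y - 1*325 = -349 - 1*325 = -349 - 325 = -674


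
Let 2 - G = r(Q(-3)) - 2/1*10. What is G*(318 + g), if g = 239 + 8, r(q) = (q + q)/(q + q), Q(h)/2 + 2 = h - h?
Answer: 11865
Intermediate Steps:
Q(h) = -4 (Q(h) = -4 + 2*(h - h) = -4 + 2*0 = -4 + 0 = -4)
r(q) = 1 (r(q) = (2*q)/((2*q)) = (2*q)*(1/(2*q)) = 1)
G = 21 (G = 2 - (1 - 2/1*10) = 2 - (1 - 2*1*10) = 2 - (1 - 2*10) = 2 - (1 - 20) = 2 - 1*(-19) = 2 + 19 = 21)
g = 247
G*(318 + g) = 21*(318 + 247) = 21*565 = 11865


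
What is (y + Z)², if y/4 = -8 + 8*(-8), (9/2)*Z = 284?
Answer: 4096576/81 ≈ 50575.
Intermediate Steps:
Z = 568/9 (Z = (2/9)*284 = 568/9 ≈ 63.111)
y = -288 (y = 4*(-8 + 8*(-8)) = 4*(-8 - 64) = 4*(-72) = -288)
(y + Z)² = (-288 + 568/9)² = (-2024/9)² = 4096576/81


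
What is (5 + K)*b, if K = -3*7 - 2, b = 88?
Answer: -1584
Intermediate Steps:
K = -23 (K = -21 - 2 = -23)
(5 + K)*b = (5 - 23)*88 = -18*88 = -1584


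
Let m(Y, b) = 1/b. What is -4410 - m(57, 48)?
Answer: -211681/48 ≈ -4410.0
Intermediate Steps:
-4410 - m(57, 48) = -4410 - 1/48 = -211681/48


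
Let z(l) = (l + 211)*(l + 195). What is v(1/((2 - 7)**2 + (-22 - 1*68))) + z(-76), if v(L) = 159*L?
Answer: 1044066/65 ≈ 16063.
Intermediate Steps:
z(l) = (195 + l)*(211 + l) (z(l) = (211 + l)*(195 + l) = (195 + l)*(211 + l))
v(1/((2 - 7)**2 + (-22 - 1*68))) + z(-76) = 159/((2 - 7)**2 + (-22 - 1*68)) + (41145 + (-76)**2 + 406*(-76)) = 159/((-5)**2 + (-22 - 68)) + (41145 + 5776 - 30856) = 159/(25 - 90) + 16065 = 159/(-65) + 16065 = 159*(-1/65) + 16065 = -159/65 + 16065 = 1044066/65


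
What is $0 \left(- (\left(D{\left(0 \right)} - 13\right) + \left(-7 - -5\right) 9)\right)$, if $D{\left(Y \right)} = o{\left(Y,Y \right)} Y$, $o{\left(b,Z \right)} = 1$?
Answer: $0$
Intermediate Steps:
$D{\left(Y \right)} = Y$ ($D{\left(Y \right)} = 1 Y = Y$)
$0 \left(- (\left(D{\left(0 \right)} - 13\right) + \left(-7 - -5\right) 9)\right) = 0 \left(- (\left(0 - 13\right) + \left(-7 - -5\right) 9)\right) = 0 \left(- (\left(0 - 13\right) + \left(-7 + 5\right) 9)\right) = 0 \left(- (-13 - 18)\right) = 0 \left(\left(-1\right) \left(-31\right)\right) = 0 \cdot 31 = 0$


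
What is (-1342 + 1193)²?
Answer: 22201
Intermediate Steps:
(-1342 + 1193)² = (-149)² = 22201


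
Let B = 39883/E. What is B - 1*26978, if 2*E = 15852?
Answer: -213787745/7926 ≈ -26973.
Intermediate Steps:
E = 7926 (E = (1/2)*15852 = 7926)
B = 39883/7926 ≈ 5.0319
B - 1*26978 = 39883/7926 - 1*26978 = 39883/7926 - 26978 = -213787745/7926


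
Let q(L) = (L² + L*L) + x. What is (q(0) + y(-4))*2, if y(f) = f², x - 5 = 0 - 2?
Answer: 38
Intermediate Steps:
x = 3 (x = 5 + (0 - 2) = 5 - 2 = 3)
q(L) = 3 + 2*L² (q(L) = (L² + L*L) + 3 = (L² + L²) + 3 = 2*L² + 3 = 3 + 2*L²)
(q(0) + y(-4))*2 = ((3 + 2*0²) + (-4)²)*2 = ((3 + 2*0) + 16)*2 = ((3 + 0) + 16)*2 = (3 + 16)*2 = 19*2 = 38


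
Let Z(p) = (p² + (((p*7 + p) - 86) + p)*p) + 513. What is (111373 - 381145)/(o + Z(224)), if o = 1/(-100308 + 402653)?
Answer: -40782107670/73017678053 ≈ -0.55852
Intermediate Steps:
o = 1/302345 ≈ 3.3075e-6
Z(p) = 513 + p² + p*(-86 + 9*p) (Z(p) = (p² + (((7*p + p) - 86) + p)*p) + 513 = (p² + ((8*p - 86) + p)*p) + 513 = (p² + ((-86 + 8*p) + p)*p) + 513 = (p² + (-86 + 9*p)*p) + 513 = (p² + p*(-86 + 9*p)) + 513 = 513 + p² + p*(-86 + 9*p))
(111373 - 381145)/(o + Z(224)) = (111373 - 381145)/(1/302345 + (513 - 86*224 + 10*224²)) = -269772/(1/302345 + (513 - 19264 + 10*50176)) = -269772/(1/302345 + (513 - 19264 + 501760)) = -269772/(1/302345 + 483009) = -269772/146035356106/302345 = -269772*302345/146035356106 = -40782107670/73017678053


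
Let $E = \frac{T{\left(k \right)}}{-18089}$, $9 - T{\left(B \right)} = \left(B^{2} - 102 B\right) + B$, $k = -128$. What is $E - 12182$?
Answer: $- \frac{220330895}{18089} \approx -12180.0$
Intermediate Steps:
$T{\left(B \right)} = 9 - B^{2} + 101 B$ ($T{\left(B \right)} = 9 - \left(\left(B^{2} - 102 B\right) + B\right) = 9 - \left(B^{2} - 101 B\right) = 9 - B^{2} + 101 B$)
$E = \frac{29303}{18089}$ ($E = \frac{9 - \left(-128\right)^{2} + 101 \left(-128\right)}{-18089} = \left(9 - 16384 - 12928\right) \left(- \frac{1}{18089}\right) = \left(-29303\right) \left(- \frac{1}{18089}\right) = \frac{29303}{18089} \approx 1.6199$)
$E - 12182 = \frac{29303}{18089} - 12182 = - \frac{220330895}{18089}$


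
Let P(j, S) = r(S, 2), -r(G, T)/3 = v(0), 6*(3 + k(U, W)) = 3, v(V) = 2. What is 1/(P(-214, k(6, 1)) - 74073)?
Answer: -1/74079 ≈ -1.3499e-5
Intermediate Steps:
k(U, W) = -5/2 (k(U, W) = -3 + (1/6)*3 = -3 + 1/2 = -5/2)
r(G, T) = -6 (r(G, T) = -3*2 = -6)
P(j, S) = -6
1/(P(-214, k(6, 1)) - 74073) = 1/(-6 - 74073) = 1/(-74079) = -1/74079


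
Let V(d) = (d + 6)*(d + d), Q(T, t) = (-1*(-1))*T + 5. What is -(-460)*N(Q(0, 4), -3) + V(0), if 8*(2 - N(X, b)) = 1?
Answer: 1725/2 ≈ 862.50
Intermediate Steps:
Q(T, t) = 5 + T (Q(T, t) = 1*T + 5 = T + 5 = 5 + T)
N(X, b) = 15/8 (N(X, b) = 2 - ⅛*1 = 2 - ⅛ = 15/8)
V(d) = 2*d*(6 + d) (V(d) = (6 + d)*(2*d) = 2*d*(6 + d))
-(-460)*N(Q(0, 4), -3) + V(0) = -(-460)*15/8 + 2*0*(6 + 0) = -92*(-75/8) + 2*0*6 = 1725/2 + 0 = 1725/2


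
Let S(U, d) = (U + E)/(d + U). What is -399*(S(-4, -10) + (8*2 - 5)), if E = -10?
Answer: -4788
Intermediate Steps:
S(U, d) = (-10 + U)/(U + d) (S(U, d) = (U - 10)/(d + U) = (-10 + U)/(U + d))
-399*(S(-4, -10) + (8*2 - 5)) = -399*((-10 - 4)/(-4 - 10) + (8*2 - 5)) = -399*(-14/(-14) + (16 - 5)) = -399*(-1/14*(-14) + 11) = -399*(1 + 11) = -399*12 = -4788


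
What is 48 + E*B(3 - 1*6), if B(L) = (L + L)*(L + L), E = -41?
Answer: -1428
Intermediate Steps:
B(L) = 4*L² (B(L) = (2*L)*(2*L) = 4*L²)
48 + E*B(3 - 1*6) = 48 - 164*(3 - 1*6)² = 48 - 164*(3 - 6)² = 48 - 164*(-3)² = 48 - 164*9 = 48 - 41*36 = 48 - 1476 = -1428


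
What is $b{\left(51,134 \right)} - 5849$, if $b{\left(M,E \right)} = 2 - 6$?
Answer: $-5853$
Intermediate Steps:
$b{\left(M,E \right)} = -4$
$b{\left(51,134 \right)} - 5849 = -4 - 5849 = -5853$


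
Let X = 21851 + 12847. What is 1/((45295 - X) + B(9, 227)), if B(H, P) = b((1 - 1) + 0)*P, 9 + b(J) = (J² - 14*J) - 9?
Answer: 1/6511 ≈ 0.00015359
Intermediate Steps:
X = 34698
b(J) = -18 + J² - 14*J (b(J) = -9 + ((J² - 14*J) - 9) = -9 + (-9 + J² - 14*J) = -18 + J² - 14*J)
B(H, P) = -18*P (B(H, P) = (-18 + ((1 - 1) + 0)² - 14*((1 - 1) + 0))*P = (-18 + (0 + 0)² - 14*(0 + 0))*P = (-18 + 0² - 14*0)*P = (-18 + 0 + 0)*P = -18*P)
1/((45295 - X) + B(9, 227)) = 1/((45295 - 1*34698) - 18*227) = 1/((45295 - 34698) - 4086) = 1/(10597 - 4086) = 1/6511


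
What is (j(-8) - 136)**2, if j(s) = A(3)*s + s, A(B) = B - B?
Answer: 20736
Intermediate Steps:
A(B) = 0
j(s) = s (j(s) = 0*s + s = 0 + s = s)
(j(-8) - 136)**2 = (-8 - 136)**2 = (-144)**2 = 20736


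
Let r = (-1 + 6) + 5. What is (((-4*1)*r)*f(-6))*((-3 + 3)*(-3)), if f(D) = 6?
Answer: 0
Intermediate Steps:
r = 10 (r = 5 + 5 = 10)
(((-4*1)*r)*f(-6))*((-3 + 3)*(-3)) = ((-4*1*10)*6)*((-3 + 3)*(-3)) = (-4*10*6)*(0*(-3)) = -40*6*0 = -240*0 = 0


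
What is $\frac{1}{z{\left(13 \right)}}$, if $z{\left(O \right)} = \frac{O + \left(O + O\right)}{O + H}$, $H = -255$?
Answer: $- \frac{242}{39} \approx -6.2051$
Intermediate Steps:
$z{\left(O \right)} = \frac{3 O}{-255 + O}$ ($z{\left(O \right)} = \frac{O + \left(O + O\right)}{O - 255} = \frac{O + 2 O}{-255 + O} = \frac{3 O}{-255 + O}$)
$\frac{1}{z{\left(13 \right)}} = \frac{1}{3 \cdot 13 \frac{1}{-255 + 13}} = \frac{1}{3 \cdot 13 \frac{1}{-242}} = \frac{1}{3 \cdot 13 \left(- \frac{1}{242}\right)} = \frac{1}{- \frac{39}{242}} = - \frac{242}{39}$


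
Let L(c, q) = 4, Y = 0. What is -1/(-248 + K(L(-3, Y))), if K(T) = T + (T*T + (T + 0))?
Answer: 1/224 ≈ 0.0044643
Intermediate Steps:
K(T) = T**2 + 2*T (K(T) = T + (T**2 + T) = T + (T + T**2) = T**2 + 2*T)
-1/(-248 + K(L(-3, Y))) = -1/(-248 + 4*(2 + 4)) = -1/(-248 + 4*6) = -1/(-248 + 24) = -1/(-224) = -1*(-1/224) = 1/224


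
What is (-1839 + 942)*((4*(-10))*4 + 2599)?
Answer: -2187783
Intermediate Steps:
(-1839 + 942)*((4*(-10))*4 + 2599) = -897*(-40*4 + 2599) = -897*(-160 + 2599) = -897*2439 = -2187783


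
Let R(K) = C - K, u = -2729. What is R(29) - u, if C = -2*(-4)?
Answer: 2708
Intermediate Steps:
C = 8
R(K) = 8 - K
R(29) - u = (8 - 1*29) - 1*(-2729) = (8 - 29) + 2729 = -21 + 2729 = 2708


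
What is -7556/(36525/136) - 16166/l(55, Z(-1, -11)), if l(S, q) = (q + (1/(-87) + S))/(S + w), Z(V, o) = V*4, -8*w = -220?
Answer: -4242607763701/162024900 ≈ -26185.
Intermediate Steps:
w = 55/2 (w = -1/8*(-220) = 55/2 ≈ 27.500)
Z(V, o) = 4*V
l(S, q) = (-1/87 + S + q)/(55/2 + S) (l(S, q) = (q + (1/(-87) + S))/(S + 55/2) = (q + (-1/87 + S))/(55/2 + S) = (-1/87 + S + q)/(55/2 + S))
-7556/(36525/136) - 16166/l(55, Z(-1, -11)) = -7556/(36525/136) - 16166*87*(55 + 2*55)/(2*(-1 + 87*55 + 87*(4*(-1)))) = -7556/(36525*(1/136)) - 16166*87*(55 + 110)/(2*(-1 + 4785 + 87*(-4))) = -7556/36525/136 - 16166*14355/(2*(-1 + 4785 - 348)) = -7556*136/36525 - 16166/((2/87)*(1/165)*4436) = -1027616/36525 - 16166/8872/14355 = -1027616/36525 - 16166*14355/8872 = -1027616/36525 - 116031465/4436 = -4242607763701/162024900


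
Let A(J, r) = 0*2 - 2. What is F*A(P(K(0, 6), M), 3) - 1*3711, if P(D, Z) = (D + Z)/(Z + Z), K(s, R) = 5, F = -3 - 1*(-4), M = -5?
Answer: -3713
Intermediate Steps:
F = 1 (F = -3 + 4 = 1)
P(D, Z) = (D + Z)/(2*Z) (P(D, Z) = (D + Z)/((2*Z)) = (D + Z)*(1/(2*Z)) = (D + Z)/(2*Z))
A(J, r) = -2 (A(J, r) = 0 - 2 = -2)
F*A(P(K(0, 6), M), 3) - 1*3711 = 1*(-2) - 1*3711 = -2 - 3711 = -3713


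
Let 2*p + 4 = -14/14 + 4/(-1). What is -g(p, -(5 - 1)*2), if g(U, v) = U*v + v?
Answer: -28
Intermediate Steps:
p = -9/2 (p = -2 + (-14/14 + 4/(-1))/2 = -2 + (-14*1/14 + 4*(-1))/2 = -2 + (-1 - 4)/2 = -2 + (½)*(-5) = -2 - 5/2 = -9/2 ≈ -4.5000)
g(U, v) = v + U*v
-g(p, -(5 - 1)*2) = -(-(5 - 1)*2)*(1 - 9/2) = -(-4*2)*(-7)/2 = -(-1*8)*(-7)/2 = -(-8)*(-7)/2 = -1*28 = -28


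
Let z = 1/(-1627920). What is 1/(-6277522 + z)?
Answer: -1627920/10219303614241 ≈ -1.5930e-7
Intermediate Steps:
z = -1/1627920 ≈ -6.1428e-7
1/(-6277522 + z) = 1/(-6277522 - 1/1627920) = 1/(-10219303614241/1627920) = -1627920/10219303614241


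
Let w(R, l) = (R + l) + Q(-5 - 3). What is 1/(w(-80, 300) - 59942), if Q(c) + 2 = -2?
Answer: -1/59726 ≈ -1.6743e-5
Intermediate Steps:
Q(c) = -4 (Q(c) = -2 - 2 = -4)
w(R, l) = -4 + R + l (w(R, l) = (R + l) - 4 = -4 + R + l)
1/(w(-80, 300) - 59942) = 1/((-4 - 80 + 300) - 59942) = 1/(216 - 59942) = 1/(-59726) = -1/59726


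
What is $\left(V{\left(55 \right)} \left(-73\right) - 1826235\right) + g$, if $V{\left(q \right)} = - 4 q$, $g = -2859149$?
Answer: $-4669324$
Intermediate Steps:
$\left(V{\left(55 \right)} \left(-73\right) - 1826235\right) + g = \left(\left(-4\right) 55 \left(-73\right) - 1826235\right) - 2859149 = \left(\left(-220\right) \left(-73\right) - 1826235\right) - 2859149 = \left(16060 - 1826235\right) - 2859149 = -1810175 - 2859149 = -4669324$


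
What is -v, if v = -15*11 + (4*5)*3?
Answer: 105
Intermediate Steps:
v = -105 (v = -165 + 20*3 = -165 + 60 = -105)
-v = -1*(-105) = 105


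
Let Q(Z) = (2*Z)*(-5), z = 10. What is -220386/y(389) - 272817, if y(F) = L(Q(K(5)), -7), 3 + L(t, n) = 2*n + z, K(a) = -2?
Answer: -1689333/7 ≈ -2.4133e+5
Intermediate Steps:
Q(Z) = -10*Z
L(t, n) = 7 + 2*n (L(t, n) = -3 + (2*n + 10) = -3 + (10 + 2*n) = 7 + 2*n)
y(F) = -7 (y(F) = 7 + 2*(-7) = 7 - 14 = -7)
-220386/y(389) - 272817 = -220386/(-7) - 272817 = -220386*(-⅐) - 272817 = 220386/7 - 272817 = -1689333/7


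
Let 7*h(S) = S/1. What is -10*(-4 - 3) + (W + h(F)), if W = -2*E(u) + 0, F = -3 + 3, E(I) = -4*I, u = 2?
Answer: 86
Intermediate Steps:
F = 0
h(S) = S/7 (h(S) = (S/1)/7 = (S*1)/7 = S/7)
W = 16 (W = -(-8)*2 + 0 = -2*(-8) + 0 = 16 + 0 = 16)
-10*(-4 - 3) + (W + h(F)) = -10*(-4 - 3) + (16 + (⅐)*0) = -10*(-7) + (16 + 0) = 70 + 16 = 86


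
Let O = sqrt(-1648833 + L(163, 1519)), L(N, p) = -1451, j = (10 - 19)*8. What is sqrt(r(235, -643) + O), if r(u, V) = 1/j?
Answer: sqrt(-2 + 288*I*sqrt(412571))/12 ≈ 25.344 + 25.344*I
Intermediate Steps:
j = -72 (j = -9*8 = -72)
r(u, V) = -1/72 (r(u, V) = 1/(-72) = -1/72)
O = 2*I*sqrt(412571) (O = sqrt(-1648833 - 1451) = sqrt(-1650284) = 2*I*sqrt(412571) ≈ 1284.6*I)
sqrt(r(235, -643) + O) = sqrt(-1/72 + 2*I*sqrt(412571))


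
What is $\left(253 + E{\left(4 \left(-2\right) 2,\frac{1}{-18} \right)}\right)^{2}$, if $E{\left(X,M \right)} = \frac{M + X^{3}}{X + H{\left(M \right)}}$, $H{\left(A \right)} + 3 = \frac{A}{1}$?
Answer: $\frac{25762818064}{117649} \approx 2.1898 \cdot 10^{5}$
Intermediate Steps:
$H{\left(A \right)} = -3 + A$ ($H{\left(A \right)} = -3 + \frac{A}{1} = -3 + A 1 = -3 + A$)
$E{\left(X,M \right)} = \frac{M + X^{3}}{-3 + M + X}$ ($E{\left(X,M \right)} = \frac{M + X^{3}}{X + \left(-3 + M\right)} = \frac{M + X^{3}}{-3 + M + X}$)
$\left(253 + E{\left(4 \left(-2\right) 2,\frac{1}{-18} \right)}\right)^{2} = \left(253 + \frac{\frac{1}{-18} + \left(4 \left(-2\right) 2\right)^{3}}{-3 + \frac{1}{-18} + 4 \left(-2\right) 2}\right)^{2} = \left(253 + \frac{- \frac{1}{18} + \left(\left(-8\right) 2\right)^{3}}{-3 - \frac{1}{18} - 16}\right)^{2} = \left(253 + \frac{- \frac{1}{18} + \left(-16\right)^{3}}{-3 - \frac{1}{18} - 16}\right)^{2} = \left(253 + \frac{- \frac{1}{18} - 4096}{- \frac{343}{18}}\right)^{2} = \left(253 - - \frac{73729}{343}\right)^{2} = \left(253 + \frac{73729}{343}\right)^{2} = \left(\frac{160508}{343}\right)^{2} = \frac{25762818064}{117649}$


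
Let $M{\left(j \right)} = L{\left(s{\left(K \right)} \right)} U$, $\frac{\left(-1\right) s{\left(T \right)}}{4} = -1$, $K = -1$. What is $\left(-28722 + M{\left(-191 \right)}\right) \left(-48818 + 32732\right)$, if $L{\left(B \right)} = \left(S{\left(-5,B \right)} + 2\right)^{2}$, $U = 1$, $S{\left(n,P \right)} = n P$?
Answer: $456810228$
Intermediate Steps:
$s{\left(T \right)} = 4$ ($s{\left(T \right)} = \left(-4\right) \left(-1\right) = 4$)
$S{\left(n,P \right)} = P n$
$L{\left(B \right)} = \left(2 - 5 B\right)^{2}$ ($L{\left(B \right)} = \left(B \left(-5\right) + 2\right)^{2} = \left(- 5 B + 2\right)^{2} = \left(2 - 5 B\right)^{2}$)
$M{\left(j \right)} = 324$ ($M{\left(j \right)} = \left(2 - 20\right)^{2} \cdot 1 = \left(-18\right)^{2} \cdot 1 = 324 \cdot 1 = 324$)
$\left(-28722 + M{\left(-191 \right)}\right) \left(-48818 + 32732\right) = \left(-28722 + 324\right) \left(-48818 + 32732\right) = \left(-28398\right) \left(-16086\right) = 456810228$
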